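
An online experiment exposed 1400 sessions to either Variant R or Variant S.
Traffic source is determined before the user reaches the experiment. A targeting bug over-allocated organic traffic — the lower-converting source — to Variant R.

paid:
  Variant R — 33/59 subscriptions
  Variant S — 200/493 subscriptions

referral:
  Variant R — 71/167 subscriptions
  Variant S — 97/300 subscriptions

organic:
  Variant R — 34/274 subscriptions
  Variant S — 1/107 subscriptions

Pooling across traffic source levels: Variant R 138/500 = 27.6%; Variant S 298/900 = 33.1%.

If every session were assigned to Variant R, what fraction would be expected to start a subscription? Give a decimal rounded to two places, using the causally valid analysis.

Within every traffic source level Variant R has the higher rate, yet pooled Variant S does — Simpson's reversal.
Traffic source is set before the variant has any effect — it is not caused by the variant — and it independently drives the outcome. That makes it a confounder, so the causal comparison is within traffic source levels.
Standardising Variant R to the population traffic source mix: 0.394·33/59 + 0.334·71/167 + 0.272·34/274 = 0.396.

0.40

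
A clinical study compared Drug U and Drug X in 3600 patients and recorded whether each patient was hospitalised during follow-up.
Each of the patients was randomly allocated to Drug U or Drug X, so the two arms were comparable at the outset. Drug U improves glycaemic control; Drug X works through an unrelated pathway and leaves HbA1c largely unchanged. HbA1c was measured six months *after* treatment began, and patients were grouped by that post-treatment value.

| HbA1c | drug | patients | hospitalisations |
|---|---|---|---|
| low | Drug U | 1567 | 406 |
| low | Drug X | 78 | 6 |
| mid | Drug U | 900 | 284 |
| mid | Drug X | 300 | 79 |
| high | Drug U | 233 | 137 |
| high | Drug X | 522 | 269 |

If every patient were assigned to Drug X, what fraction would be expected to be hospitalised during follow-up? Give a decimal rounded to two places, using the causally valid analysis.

HbA1c is downstream of the drug. One should not condition on a consequence of treatment, so the overall rates are the right comparison.
So P(outcome | do(Drug X)) is just the pooled rate for Drug X: 354/900 = 0.393.

0.39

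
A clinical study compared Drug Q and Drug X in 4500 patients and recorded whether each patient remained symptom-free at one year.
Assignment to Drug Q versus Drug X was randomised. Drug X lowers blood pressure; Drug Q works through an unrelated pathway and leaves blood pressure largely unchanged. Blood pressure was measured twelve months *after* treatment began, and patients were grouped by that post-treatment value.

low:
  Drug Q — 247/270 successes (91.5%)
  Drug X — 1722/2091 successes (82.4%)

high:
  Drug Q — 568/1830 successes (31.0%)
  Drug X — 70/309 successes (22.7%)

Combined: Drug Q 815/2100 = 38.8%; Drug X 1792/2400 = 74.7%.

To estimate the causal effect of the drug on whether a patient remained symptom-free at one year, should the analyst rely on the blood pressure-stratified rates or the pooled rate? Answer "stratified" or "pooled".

Stratifying would compare drugs among patients the drugs themselves sorted into blood pressure groups — a form of selection on an intermediate. The unconditioned pooled rates give the total causal effect.
Pooled: Drug Q 38.8% vs Drug X 74.7%; Drug X is higher overall.

pooled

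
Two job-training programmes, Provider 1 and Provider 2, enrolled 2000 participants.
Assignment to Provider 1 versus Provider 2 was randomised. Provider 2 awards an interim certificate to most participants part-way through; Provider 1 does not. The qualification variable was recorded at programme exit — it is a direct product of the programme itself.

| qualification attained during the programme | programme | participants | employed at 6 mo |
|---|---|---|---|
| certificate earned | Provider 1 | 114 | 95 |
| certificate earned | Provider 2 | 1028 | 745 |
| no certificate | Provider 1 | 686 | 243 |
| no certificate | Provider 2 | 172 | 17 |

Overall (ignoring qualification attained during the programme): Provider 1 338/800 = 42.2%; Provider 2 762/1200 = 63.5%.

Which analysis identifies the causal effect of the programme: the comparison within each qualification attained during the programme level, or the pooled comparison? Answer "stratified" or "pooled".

Within every qualification attained during the programme level Provider 1 has the higher rate, yet pooled Provider 2 does — Simpson's reversal.
Because the programme influences qualification attained during the programme, qualification attained during the programme is a post-treatment mediator, not a confounder. Stratifying on it would bias the estimate; the causal effect is the crude pooled difference.
Pooled: Provider 1 42.2% vs Provider 2 63.5%; Provider 2 is higher overall.

pooled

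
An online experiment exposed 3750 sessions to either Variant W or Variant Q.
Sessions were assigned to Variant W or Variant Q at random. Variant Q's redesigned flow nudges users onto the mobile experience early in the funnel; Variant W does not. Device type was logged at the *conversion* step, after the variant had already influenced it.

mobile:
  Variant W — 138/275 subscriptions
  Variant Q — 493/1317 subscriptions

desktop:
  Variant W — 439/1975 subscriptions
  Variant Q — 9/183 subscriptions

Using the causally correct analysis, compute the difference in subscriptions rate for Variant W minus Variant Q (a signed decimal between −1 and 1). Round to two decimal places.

-0.08

Device type lies on the pathway variant → device type → outcome, so adjusting for it blocks the indirect effect. For the total causal effect of variant, use the unadjusted pooled rates.
The causal difference is the pooled difference: 0.256 − 0.335 = -0.078.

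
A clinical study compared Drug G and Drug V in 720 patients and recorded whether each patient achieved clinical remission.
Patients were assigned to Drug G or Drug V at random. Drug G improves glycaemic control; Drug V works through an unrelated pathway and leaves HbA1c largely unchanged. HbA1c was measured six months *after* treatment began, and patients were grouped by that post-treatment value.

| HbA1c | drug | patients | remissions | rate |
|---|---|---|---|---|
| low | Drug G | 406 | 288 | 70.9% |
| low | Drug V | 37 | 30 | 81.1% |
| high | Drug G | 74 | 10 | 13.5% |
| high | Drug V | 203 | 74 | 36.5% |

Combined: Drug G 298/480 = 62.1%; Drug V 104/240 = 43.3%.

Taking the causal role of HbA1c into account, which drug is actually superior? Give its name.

HbA1c here is a post-treatment variable shaped by the drug; conditioning on it would introduce bias rather than remove it. The overall comparison is the causal one.
Pooled: Drug G 62.1% vs Drug V 43.3%; Drug G is higher overall.

Drug G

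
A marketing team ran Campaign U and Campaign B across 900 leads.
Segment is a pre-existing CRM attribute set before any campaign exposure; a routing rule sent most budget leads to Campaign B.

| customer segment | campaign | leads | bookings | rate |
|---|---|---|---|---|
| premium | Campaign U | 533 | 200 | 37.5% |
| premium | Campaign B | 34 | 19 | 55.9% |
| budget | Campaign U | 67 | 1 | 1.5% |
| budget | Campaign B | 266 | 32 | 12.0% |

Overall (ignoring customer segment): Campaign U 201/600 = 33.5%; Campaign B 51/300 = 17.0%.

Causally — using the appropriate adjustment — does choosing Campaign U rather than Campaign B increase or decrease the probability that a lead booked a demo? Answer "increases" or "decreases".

decreases

The stratified and pooled comparisons disagree (Campaign B wins within each customer segment; Campaign U wins overall), so the answer turns on the causal role of customer segment.
Customer segment is set before the campaign has any effect — it is not caused by the campaign — and it independently drives the outcome. That makes it a confounder, so the causal comparison is within customer segment levels.
Within each level — premium: 37.5% vs 55.9%; budget: 1.5% vs 12.0% — Campaign B is higher every time.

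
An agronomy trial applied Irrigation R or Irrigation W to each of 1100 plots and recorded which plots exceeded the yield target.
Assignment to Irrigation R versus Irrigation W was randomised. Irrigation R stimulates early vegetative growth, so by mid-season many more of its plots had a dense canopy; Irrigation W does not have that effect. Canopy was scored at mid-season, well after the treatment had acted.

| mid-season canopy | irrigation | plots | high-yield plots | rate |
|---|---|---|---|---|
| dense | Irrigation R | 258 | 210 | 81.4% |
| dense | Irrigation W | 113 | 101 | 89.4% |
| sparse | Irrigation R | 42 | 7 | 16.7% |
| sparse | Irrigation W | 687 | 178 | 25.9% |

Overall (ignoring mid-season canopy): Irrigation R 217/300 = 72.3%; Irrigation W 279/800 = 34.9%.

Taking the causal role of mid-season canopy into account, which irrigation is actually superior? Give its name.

The mid-season canopy-specific comparison favours Irrigation W throughout, but the pooled figures favour Irrigation R. The question is whether to condition on mid-season canopy.
Because the irrigation influences mid-season canopy, mid-season canopy is a post-treatment mediator, not a confounder. Stratifying on it would bias the estimate; the causal effect is the crude pooled difference.
Pooled: Irrigation R 72.3% vs Irrigation W 34.9%; Irrigation R is higher overall.

Irrigation R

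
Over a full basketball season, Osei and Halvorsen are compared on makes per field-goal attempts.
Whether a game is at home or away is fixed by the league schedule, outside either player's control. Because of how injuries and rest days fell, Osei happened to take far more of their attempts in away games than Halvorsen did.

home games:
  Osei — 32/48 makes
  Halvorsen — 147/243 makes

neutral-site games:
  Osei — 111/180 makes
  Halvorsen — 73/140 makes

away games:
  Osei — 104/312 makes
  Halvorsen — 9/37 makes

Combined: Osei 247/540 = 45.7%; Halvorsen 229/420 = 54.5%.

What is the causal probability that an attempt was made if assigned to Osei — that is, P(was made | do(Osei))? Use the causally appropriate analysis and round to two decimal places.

0.53

Game venue is set before the player has any effect — it is not caused by the player — and it independently drives the outcome. That makes it a confounder, so the causal comparison is within game venue levels.
Standardising Osei to the population game venue mix: 0.303·32/48 + 0.333·111/180 + 0.364·104/312 = 0.529.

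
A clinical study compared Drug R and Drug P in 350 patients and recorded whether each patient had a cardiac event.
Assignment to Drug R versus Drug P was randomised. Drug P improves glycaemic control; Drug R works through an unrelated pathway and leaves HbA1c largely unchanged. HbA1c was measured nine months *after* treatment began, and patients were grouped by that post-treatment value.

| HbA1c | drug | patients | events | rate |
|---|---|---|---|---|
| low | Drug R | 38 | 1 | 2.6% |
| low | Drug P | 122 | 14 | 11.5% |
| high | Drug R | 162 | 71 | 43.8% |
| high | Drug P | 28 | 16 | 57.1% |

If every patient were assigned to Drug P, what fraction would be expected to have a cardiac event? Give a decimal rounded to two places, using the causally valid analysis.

0.20

HbA1c is recorded after the drug and is itself shifted by it — it sits on the causal path from drug to outcome. Conditioning on a mediator would strip out part of the effect we want; the pooled comparison gives the total causal effect.
So P(outcome | do(Drug P)) is just the pooled rate for Drug P: 30/150 = 0.200.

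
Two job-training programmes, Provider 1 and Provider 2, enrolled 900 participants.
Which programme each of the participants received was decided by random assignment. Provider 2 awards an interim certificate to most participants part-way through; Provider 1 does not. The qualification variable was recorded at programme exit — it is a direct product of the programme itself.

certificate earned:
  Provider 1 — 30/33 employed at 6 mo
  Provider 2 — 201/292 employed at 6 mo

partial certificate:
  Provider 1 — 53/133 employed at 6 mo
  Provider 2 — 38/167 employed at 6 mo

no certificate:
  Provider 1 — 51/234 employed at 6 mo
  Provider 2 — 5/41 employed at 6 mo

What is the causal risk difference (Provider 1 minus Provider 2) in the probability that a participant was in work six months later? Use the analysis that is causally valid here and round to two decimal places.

The stratified and pooled comparisons disagree (Provider 1 wins within each qualification attained during the programme; Provider 2 wins overall), so the answer turns on the causal role of qualification attained during the programme.
Qualification attained during the programme here is a post-treatment variable shaped by the programme; conditioning on it would introduce bias rather than remove it. The overall comparison is the causal one.
The causal difference is the pooled difference: 0.335 − 0.488 = -0.153.

-0.15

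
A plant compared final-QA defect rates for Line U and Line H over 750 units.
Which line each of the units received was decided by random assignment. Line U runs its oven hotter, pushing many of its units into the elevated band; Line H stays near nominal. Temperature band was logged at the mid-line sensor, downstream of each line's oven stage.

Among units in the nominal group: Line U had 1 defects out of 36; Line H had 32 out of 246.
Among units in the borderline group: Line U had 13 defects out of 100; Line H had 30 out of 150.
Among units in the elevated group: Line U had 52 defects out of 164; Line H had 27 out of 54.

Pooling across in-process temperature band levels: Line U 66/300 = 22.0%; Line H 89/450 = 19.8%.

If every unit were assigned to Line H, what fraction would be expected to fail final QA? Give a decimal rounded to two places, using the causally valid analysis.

In-process temperature band lies on the pathway line → in-process temperature band → outcome, so adjusting for it blocks the indirect effect. For the total causal effect of line, use the unadjusted pooled rates.
So P(outcome | do(Line H)) is just the pooled rate for Line H: 89/450 = 0.198.

0.20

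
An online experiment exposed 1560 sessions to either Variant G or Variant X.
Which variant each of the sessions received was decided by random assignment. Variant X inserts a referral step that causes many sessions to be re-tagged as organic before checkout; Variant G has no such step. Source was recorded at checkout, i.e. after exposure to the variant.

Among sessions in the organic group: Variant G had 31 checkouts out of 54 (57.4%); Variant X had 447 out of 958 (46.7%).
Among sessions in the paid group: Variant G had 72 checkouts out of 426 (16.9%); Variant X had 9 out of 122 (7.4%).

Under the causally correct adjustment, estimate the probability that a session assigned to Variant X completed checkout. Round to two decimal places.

0.42

Variant G is higher inside every traffic source stratum but Variant X is higher in aggregate. Whether to stratify depends on how traffic source relates to the variant.
The distribution of traffic source is itself part of what the variant does — it is an intermediate outcome. Holding it fixed would remove that part of the effect; the total effect is the pooled difference.
So P(outcome | do(Variant X)) is just the pooled rate for Variant X: 456/1080 = 0.422.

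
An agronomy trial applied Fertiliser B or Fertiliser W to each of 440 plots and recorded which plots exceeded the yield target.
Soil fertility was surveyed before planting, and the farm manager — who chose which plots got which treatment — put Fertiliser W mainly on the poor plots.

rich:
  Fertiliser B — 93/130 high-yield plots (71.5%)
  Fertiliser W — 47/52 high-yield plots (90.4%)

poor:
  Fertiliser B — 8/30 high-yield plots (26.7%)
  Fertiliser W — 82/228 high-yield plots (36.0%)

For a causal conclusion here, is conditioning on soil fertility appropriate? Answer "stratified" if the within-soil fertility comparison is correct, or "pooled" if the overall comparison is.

Fertiliser W is higher inside every soil fertility stratum but Fertiliser B is higher in aggregate. Whether to stratify depends on how soil fertility relates to the fertiliser.
Soil fertility satisfies the back-door criterion: it is not a descendant of the fertiliser, and it blocks the spurious path from fertiliser to outcome. Adjusting for it (i.e., using the within-soil fertility rates) gives the causal effect.
Within each level — rich: 71.5% vs 90.4%; poor: 26.7% vs 36.0% — Fertiliser W is higher every time.

stratified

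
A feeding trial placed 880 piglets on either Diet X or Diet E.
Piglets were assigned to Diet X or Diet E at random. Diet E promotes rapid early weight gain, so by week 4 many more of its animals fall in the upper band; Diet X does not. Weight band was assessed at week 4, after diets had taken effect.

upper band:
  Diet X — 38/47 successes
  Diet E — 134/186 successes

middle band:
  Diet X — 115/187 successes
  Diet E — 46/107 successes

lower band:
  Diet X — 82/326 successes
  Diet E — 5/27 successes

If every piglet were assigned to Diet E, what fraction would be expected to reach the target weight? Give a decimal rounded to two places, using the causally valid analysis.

0.58

The stratified and pooled comparisons disagree (Diet X wins within each week-4 weight band; Diet E wins overall), so the answer turns on the causal role of week-4 weight band.
Stratifying would compare diets among piglets the diets themselves sorted into week-4 weight band groups — a form of selection on an intermediate. The unconditioned pooled rates give the total causal effect.
So P(outcome | do(Diet E)) is just the pooled rate for Diet E: 185/320 = 0.578.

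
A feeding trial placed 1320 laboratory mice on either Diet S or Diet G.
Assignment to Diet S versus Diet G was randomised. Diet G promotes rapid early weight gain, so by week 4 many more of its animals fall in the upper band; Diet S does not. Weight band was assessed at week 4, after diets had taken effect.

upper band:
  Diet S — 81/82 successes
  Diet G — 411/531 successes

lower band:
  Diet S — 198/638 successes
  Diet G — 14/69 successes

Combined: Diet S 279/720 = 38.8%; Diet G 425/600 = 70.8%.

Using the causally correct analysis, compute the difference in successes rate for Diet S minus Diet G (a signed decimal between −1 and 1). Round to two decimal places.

The week-4 weight band-specific comparison favours Diet S throughout, but the pooled figures favour Diet G. The question is whether to condition on week-4 weight band.
Week-4 weight band here is a post-treatment variable shaped by the diet; conditioning on it would introduce bias rather than remove it. The overall comparison is the causal one.
The causal difference is the pooled difference: 0.388 − 0.708 = -0.321.

-0.32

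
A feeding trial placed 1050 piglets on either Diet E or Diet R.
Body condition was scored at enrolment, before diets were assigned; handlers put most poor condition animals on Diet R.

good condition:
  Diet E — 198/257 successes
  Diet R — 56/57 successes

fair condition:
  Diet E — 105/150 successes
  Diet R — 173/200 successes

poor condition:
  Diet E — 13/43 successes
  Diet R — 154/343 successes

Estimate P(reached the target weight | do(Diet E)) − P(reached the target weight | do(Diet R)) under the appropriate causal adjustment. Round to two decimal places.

-0.17

The imbalance in starting body condition arose from how piglets were allocated, not from anything the diet did; and starting body condition independently affects the outcome. The pooled gap is confounded — condition on starting body condition.
Adjusting over the population distribution of starting body condition: 0.299·(0.770−0.982) + 0.333·(0.700−0.865) + 0.368·(0.302−0.449) = -0.172.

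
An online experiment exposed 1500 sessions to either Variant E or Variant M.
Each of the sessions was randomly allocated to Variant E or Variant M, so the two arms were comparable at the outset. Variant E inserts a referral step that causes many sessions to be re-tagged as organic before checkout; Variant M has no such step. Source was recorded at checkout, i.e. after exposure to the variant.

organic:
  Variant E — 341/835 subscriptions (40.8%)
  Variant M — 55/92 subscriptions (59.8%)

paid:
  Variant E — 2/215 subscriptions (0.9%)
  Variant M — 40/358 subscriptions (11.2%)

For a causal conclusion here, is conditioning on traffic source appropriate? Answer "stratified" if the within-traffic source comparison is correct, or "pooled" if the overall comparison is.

pooled

Traffic source here is a post-treatment variable shaped by the variant; conditioning on it would introduce bias rather than remove it. The overall comparison is the causal one.
Pooled: Variant E 32.7% vs Variant M 21.1%; Variant E is higher overall.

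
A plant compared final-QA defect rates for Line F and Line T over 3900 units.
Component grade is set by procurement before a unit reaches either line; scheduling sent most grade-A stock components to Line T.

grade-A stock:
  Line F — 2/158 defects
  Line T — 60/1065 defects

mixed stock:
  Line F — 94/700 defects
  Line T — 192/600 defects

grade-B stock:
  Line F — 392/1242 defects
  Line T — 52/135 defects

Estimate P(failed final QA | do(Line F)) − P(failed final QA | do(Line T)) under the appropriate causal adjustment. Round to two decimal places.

-0.10

Nothing the line does changes component grade; the imbalance is an allocation artefact. With component grade also predicting the outcome, the pooled figure is confounded, and the within-stratum comparison is the causal one.
Adjusting over the population distribution of component grade: 0.314·(0.013−0.056) + 0.333·(0.134−0.320) + 0.353·(0.316−0.385) = -0.100.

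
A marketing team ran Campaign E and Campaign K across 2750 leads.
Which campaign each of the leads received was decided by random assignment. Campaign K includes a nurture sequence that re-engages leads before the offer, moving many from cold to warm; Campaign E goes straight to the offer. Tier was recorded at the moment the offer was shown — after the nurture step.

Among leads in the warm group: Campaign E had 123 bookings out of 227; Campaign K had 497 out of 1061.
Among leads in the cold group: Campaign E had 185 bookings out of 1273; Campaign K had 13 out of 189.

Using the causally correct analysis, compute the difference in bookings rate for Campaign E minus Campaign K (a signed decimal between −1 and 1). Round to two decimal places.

-0.20

Engagement tier is recorded after the campaign and is itself shifted by it — it sits on the causal path from campaign to outcome. Conditioning on a mediator would strip out part of the effect we want; the pooled comparison gives the total causal effect.
The causal difference is the pooled difference: 0.205 − 0.408 = -0.203.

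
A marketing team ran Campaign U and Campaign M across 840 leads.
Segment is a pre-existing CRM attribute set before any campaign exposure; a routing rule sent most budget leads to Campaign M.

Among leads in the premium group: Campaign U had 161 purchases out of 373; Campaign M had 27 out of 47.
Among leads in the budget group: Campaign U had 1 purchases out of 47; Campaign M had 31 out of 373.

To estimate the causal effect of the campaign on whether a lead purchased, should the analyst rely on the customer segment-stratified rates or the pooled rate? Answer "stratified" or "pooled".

The stratified and pooled comparisons disagree (Campaign M wins within each customer segment; Campaign U wins overall), so the answer turns on the causal role of customer segment.
The imbalance in customer segment arose from how leads were allocated, not from anything the campaign did; and customer segment independently affects the outcome. The pooled gap is confounded — condition on customer segment.
Within each level — premium: 43.2% vs 57.4%; budget: 2.1% vs 8.3% — Campaign M is higher every time.

stratified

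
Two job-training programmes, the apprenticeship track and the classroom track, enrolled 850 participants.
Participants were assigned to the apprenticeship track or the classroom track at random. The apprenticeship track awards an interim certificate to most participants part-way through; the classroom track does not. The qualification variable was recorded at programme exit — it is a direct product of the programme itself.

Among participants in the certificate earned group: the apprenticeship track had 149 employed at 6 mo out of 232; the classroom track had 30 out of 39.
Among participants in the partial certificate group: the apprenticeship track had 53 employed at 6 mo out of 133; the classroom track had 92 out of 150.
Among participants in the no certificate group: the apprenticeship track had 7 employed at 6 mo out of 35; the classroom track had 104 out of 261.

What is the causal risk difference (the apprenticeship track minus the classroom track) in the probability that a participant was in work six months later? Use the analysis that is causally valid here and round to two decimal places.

+0.02

The stratified and pooled comparisons disagree (the classroom track wins within each qualification attained during the programme; the apprenticeship track wins overall), so the answer turns on the causal role of qualification attained during the programme.
Qualification attained during the programme here is a post-treatment variable shaped by the programme; conditioning on it would introduce bias rather than remove it. The overall comparison is the causal one.
The causal difference is the pooled difference: 0.522 − 0.502 = +0.020.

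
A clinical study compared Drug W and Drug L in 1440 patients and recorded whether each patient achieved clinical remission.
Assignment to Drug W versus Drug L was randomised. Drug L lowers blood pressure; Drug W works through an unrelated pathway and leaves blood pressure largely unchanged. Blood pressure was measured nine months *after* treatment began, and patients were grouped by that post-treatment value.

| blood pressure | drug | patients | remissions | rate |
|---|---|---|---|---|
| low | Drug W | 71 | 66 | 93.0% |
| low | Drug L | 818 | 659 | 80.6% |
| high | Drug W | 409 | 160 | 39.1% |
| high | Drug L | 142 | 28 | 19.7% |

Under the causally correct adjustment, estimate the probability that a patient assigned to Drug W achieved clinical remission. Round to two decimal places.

Within every blood pressure level Drug W has the higher rate, yet pooled Drug L does — Simpson's reversal.
Blood pressure lies on the pathway drug → blood pressure → outcome, so adjusting for it blocks the indirect effect. For the total causal effect of drug, use the unadjusted pooled rates.
So P(outcome | do(Drug W)) is just the pooled rate for Drug W: 226/480 = 0.471.

0.47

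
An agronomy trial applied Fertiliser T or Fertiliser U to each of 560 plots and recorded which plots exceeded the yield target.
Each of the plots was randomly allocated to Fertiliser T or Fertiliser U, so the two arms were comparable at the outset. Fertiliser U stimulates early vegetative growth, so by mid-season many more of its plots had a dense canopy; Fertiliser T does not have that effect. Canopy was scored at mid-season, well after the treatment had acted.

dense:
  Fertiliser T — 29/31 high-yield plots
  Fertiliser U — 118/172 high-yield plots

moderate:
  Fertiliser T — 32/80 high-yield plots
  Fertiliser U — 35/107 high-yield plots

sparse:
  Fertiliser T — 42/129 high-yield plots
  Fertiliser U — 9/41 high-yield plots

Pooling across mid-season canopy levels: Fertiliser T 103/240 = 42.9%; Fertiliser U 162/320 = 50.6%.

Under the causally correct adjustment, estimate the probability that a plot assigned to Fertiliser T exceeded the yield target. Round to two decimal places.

0.43

Stratifying would compare fertilisers among plots the fertilisers themselves sorted into mid-season canopy groups — a form of selection on an intermediate. The unconditioned pooled rates give the total causal effect.
So P(outcome | do(Fertiliser T)) is just the pooled rate for Fertiliser T: 103/240 = 0.429.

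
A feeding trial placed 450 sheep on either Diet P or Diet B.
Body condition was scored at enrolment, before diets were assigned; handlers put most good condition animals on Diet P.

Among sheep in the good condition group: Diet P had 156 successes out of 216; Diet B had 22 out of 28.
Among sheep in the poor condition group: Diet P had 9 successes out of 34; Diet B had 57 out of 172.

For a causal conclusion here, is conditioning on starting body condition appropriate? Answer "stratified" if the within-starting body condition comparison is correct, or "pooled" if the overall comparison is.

stratified

Diet B is higher inside every starting body condition stratum but Diet P is higher in aggregate. Whether to stratify depends on how starting body condition relates to the diet.
Starting body condition satisfies the back-door criterion: it is not a descendant of the diet, and it blocks the spurious path from diet to outcome. Adjusting for it (i.e., using the within-starting body condition rates) gives the causal effect.
Within each level — good condition: 72.2% vs 78.6%; poor condition: 26.5% vs 33.1% — Diet B is higher every time.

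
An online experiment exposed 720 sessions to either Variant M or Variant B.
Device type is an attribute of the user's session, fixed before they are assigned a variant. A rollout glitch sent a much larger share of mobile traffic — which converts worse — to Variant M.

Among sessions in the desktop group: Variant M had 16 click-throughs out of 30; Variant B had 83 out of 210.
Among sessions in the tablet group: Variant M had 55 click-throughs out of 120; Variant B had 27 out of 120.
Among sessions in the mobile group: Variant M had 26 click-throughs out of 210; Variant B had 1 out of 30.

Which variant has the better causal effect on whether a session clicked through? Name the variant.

Variant M

The device type-specific comparison favours Variant M throughout, but the pooled figures favour Variant B. The question is whether to condition on device type.
Device type is set before the variant has any effect — it is not caused by the variant — and it independently drives the outcome. That makes it a confounder, so the causal comparison is within device type levels.
Within each level — desktop: 53.3% vs 39.5%; tablet: 45.8% vs 22.5%; mobile: 12.4% vs 3.3% — Variant M is higher every time.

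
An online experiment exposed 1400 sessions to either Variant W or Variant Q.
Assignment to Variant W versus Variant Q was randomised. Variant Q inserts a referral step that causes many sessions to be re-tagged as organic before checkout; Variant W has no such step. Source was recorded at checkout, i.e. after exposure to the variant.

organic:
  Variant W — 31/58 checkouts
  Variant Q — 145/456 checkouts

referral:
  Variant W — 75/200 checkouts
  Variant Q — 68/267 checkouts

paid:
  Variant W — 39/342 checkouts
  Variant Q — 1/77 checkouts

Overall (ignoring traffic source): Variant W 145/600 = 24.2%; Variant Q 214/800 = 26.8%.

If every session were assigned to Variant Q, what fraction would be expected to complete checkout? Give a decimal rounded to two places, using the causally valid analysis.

0.27

Traffic source lies on the pathway variant → traffic source → outcome, so adjusting for it blocks the indirect effect. For the total causal effect of variant, use the unadjusted pooled rates.
So P(outcome | do(Variant Q)) is just the pooled rate for Variant Q: 214/800 = 0.268.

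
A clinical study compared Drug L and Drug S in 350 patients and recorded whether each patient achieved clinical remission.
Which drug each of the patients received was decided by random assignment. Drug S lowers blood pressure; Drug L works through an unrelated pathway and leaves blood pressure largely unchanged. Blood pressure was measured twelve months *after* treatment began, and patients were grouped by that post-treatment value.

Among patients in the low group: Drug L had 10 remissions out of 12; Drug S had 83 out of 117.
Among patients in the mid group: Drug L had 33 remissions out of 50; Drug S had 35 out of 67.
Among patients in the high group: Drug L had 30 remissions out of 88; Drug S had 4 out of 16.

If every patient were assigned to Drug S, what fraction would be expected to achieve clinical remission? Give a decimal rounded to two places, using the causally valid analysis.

Blood pressure lies on the pathway drug → blood pressure → outcome, so adjusting for it blocks the indirect effect. For the total causal effect of drug, use the unadjusted pooled rates.
So P(outcome | do(Drug S)) is just the pooled rate for Drug S: 122/200 = 0.610.

0.61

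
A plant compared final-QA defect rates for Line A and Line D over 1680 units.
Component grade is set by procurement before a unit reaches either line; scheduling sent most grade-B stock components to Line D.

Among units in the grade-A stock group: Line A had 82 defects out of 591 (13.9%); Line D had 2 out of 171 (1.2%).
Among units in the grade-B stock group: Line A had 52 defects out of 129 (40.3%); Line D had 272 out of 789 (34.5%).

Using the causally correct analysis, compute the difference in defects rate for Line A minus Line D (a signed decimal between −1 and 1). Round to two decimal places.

+0.09

Line D is lower inside every component grade stratum but Line A is lower in aggregate. Whether to stratify depends on how component grade relates to the line.
Since component grade is a pre-existing factor (not a product of the line) and it affects the outcome on its own, it is a confounder. The stratified rates, not the pooled rate, identify the causal effect.
Adjusting over the population distribution of component grade: 0.454·(0.139−0.012) + 0.546·(0.403−0.345) = +0.090.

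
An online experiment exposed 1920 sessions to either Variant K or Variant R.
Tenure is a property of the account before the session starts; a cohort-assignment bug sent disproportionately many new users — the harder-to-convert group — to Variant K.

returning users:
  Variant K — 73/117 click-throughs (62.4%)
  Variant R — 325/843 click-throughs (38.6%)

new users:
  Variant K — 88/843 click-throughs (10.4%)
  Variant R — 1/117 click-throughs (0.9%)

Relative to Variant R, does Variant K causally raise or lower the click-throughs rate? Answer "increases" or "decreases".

increases

Within every user tenure level Variant K has the higher rate, yet pooled Variant R does — Simpson's reversal.
User tenure is set before the variant has any effect — it is not caused by the variant — and it independently drives the outcome. That makes it a confounder, so the causal comparison is within user tenure levels.
Within each level — returning users: 62.4% vs 38.6%; new users: 10.4% vs 0.9% — Variant K is higher every time.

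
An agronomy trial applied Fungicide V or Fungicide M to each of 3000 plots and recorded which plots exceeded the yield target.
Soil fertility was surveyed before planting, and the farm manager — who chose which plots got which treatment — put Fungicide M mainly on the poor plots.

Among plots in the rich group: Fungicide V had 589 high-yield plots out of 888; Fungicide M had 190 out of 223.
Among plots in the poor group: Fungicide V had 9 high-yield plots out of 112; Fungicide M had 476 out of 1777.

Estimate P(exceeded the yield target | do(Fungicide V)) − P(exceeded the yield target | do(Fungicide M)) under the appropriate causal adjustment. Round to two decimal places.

Here soil fertility is a common cause — it drives both which fungicide a case falls under and the outcome. The crude comparison mixes populations; the stratum-specific rates are the causally relevant ones.
Adjusting over the population distribution of soil fertility: 0.370·(0.663−0.852) + 0.630·(0.080−0.268) = -0.188.

-0.19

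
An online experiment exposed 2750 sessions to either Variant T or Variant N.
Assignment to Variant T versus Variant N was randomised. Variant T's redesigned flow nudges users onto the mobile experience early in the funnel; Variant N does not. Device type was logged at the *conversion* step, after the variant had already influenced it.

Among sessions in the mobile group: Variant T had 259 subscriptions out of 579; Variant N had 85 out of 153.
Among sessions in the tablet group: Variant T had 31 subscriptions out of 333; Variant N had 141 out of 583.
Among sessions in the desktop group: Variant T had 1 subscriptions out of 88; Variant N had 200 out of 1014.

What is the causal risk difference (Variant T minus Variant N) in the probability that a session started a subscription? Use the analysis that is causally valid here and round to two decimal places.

+0.05

Because the variant influences device type, device type is a post-treatment mediator, not a confounder. Stratifying on it would bias the estimate; the causal effect is the crude pooled difference.
The causal difference is the pooled difference: 0.291 − 0.243 = +0.048.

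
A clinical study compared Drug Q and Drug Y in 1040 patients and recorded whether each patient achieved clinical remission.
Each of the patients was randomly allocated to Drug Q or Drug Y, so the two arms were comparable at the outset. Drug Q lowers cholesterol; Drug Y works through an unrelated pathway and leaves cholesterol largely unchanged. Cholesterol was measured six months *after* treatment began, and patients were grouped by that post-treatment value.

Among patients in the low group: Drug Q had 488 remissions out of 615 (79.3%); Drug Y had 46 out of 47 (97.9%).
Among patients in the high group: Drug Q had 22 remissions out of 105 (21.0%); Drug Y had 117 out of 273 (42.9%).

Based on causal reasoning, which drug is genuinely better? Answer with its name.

Drug Q

Within every cholesterol level Drug Y has the higher rate, yet pooled Drug Q does — Simpson's reversal.
The distribution of cholesterol is itself part of what the drug does — it is an intermediate outcome. Holding it fixed would remove that part of the effect; the total effect is the pooled difference.
Pooled: Drug Q 70.8% vs Drug Y 50.9%; Drug Q is higher overall.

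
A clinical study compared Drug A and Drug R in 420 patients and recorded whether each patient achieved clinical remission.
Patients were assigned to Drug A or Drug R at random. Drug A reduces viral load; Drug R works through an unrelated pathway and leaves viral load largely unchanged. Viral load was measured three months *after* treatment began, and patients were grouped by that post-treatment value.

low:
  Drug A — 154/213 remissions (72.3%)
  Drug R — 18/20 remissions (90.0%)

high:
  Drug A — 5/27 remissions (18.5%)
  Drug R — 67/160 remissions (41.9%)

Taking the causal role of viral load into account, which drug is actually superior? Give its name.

Drug A

Because the drug influences viral load, viral load is a post-treatment mediator, not a confounder. Stratifying on it would bias the estimate; the causal effect is the crude pooled difference.
Pooled: Drug A 66.2% vs Drug R 47.2%; Drug A is higher overall.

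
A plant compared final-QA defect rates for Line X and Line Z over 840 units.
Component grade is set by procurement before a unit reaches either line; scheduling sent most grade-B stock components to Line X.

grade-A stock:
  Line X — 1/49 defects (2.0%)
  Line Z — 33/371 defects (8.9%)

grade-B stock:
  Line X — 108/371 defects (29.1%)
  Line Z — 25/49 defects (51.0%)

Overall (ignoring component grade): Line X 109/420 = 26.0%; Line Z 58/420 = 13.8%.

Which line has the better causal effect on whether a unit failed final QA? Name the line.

Line X

Line X is lower inside every component grade stratum but Line Z is lower in aggregate. Whether to stratify depends on how component grade relates to the line.
Since component grade is a pre-existing factor (not a product of the line) and it affects the outcome on its own, it is a confounder. The stratified rates, not the pooled rate, identify the causal effect.
Within each level — grade-A stock: 2.0% vs 8.9%; grade-B stock: 29.1% vs 51.0% — Line X is lower every time.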